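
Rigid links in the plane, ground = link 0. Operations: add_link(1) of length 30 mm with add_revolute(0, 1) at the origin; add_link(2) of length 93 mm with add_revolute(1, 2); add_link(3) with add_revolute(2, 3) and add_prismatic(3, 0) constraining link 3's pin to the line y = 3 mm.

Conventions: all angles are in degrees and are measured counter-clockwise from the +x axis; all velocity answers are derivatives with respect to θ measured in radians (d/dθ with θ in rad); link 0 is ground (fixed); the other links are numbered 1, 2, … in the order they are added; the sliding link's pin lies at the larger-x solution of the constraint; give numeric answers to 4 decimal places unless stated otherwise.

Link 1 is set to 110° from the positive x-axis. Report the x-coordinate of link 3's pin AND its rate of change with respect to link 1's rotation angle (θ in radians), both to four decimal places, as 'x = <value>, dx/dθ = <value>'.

geometry: r = 30 mm, L = 93 mm, e = 3 mm
crank pin P = (r cos θ, r sin θ) = (-10.260604, 28.190779)
h = r sin θ − e = 28.190779 − 3 = 25.190779
x = r cos θ + √(L² − h²) = -10.260604 + 89.523319 = 79.262715
dx/dθ = −r sin θ − h·r cos θ/√(L² − h²) (θ in radians; h = 25.190779) = -25.303569

x = 79.2627, dx/dθ = -25.3036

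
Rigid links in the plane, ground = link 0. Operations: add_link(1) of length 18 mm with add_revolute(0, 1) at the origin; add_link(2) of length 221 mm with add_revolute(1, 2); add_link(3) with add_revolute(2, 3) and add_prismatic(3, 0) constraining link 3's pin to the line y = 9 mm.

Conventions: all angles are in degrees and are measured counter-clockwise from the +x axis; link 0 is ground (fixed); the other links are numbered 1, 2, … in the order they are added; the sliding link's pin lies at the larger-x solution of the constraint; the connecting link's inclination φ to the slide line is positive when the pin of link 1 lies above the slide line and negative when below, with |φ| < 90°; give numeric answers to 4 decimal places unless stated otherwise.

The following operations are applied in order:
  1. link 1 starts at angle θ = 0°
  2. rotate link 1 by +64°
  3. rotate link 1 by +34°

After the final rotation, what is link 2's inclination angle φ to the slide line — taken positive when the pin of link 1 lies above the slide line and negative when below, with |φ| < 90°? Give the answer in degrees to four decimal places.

geometry: r = 18 mm, L = 221 mm, e = 9 mm; θ starts at 0°
rotate link 1 by +64°: θ ← 0° +64° = 64°
rotate link 1 by +34°: θ ← 64° +34° = 98°
h = r sin θ − e = 17.824825 − 9 = 8.824825
sin φ = h / L = 8.824825 / 221 = 0.03993134
φ = arcsin(0.03993134) = 2.288505°

2.2885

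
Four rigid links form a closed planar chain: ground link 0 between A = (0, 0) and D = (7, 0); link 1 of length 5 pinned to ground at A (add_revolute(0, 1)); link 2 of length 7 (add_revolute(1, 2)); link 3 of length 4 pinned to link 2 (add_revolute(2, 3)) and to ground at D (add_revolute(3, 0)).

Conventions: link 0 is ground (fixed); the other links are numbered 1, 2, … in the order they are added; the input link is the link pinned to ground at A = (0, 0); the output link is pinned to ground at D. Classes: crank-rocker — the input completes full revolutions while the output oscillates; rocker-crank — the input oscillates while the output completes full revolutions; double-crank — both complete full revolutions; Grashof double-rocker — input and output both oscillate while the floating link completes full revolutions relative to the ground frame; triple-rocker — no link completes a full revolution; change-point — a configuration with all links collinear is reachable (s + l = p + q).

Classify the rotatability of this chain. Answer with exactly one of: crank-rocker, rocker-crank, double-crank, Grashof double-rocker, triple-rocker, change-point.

lengths: ground=7, input=5, coupler=7, output=4
sorted: s=4 (shortest), l=7 (longest), p+q=12
s + l = 11 vs p + q = 12
s + l < p + q (Grashof) with shortest = output link → rocker-crank

rocker-crank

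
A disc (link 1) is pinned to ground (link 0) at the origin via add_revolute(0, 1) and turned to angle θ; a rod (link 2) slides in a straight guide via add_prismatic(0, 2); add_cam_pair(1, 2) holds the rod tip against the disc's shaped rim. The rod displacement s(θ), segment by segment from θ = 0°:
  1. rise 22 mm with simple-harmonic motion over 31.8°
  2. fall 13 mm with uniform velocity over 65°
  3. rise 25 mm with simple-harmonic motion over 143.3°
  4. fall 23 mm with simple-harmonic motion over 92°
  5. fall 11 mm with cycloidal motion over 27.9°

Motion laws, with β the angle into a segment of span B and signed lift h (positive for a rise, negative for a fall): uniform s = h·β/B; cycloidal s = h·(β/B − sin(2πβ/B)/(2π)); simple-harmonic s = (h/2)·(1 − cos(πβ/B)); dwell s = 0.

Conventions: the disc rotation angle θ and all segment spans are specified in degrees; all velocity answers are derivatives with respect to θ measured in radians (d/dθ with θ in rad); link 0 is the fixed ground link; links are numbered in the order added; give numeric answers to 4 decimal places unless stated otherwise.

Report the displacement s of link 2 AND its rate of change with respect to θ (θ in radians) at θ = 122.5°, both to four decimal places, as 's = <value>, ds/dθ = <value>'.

segment 1 (0° to 31.8°, simple-harmonic, h = 22) is passed completely: s = 0.0000 + (22) = 22.0000
segment 2 (31.8° to 96.8°, uniform, h = -13) is passed completely: s = 22.0000 + (-13) = 9.0000
θ = 122.5° falls in segment 3 (96.8° to 240.1°, simple-harmonic, h = 25): β = 122.5 − 96.8 = 25.7°, B = 143.3°; Δs = 25/2·(1 − cos(π·0.1793)) = 1.9321; s = 9.0000 + 1.9321 = 10.9321
velocity in seg [96.8°–240.1°] (simple-harmonic), θ in radians: β = 25.7° = 0.4485 rad, B = 143.3° = 2.5011 rad; ds/dθ = (πh/(2B)) sin(πβ/B) = (π·25/(2·2.5011)) sin(π·0.1793) = 8.385853 mm/rad

s = 10.9321, ds/dθ = 8.3859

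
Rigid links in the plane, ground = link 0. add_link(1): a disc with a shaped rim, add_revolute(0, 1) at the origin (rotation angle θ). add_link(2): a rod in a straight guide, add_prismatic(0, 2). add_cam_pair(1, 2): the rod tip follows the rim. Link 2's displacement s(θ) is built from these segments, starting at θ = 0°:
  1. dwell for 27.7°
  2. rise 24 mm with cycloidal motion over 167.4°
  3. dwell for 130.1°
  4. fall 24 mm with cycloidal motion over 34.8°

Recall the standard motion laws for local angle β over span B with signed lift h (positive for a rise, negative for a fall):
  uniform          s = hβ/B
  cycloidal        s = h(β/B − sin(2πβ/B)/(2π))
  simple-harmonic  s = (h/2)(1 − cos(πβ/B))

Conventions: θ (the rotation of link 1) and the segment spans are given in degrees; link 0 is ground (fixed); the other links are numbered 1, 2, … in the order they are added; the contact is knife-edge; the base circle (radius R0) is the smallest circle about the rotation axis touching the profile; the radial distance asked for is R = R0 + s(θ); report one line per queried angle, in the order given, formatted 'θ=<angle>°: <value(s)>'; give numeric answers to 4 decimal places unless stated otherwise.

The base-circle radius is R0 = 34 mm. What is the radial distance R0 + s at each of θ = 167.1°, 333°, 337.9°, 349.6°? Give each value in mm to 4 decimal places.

segment 1 (0° to 27.7°, dwell): s unchanged at 0.0000
θ = 167.1° falls in segment 2 (27.7° to 195.1°, cycloidal, h = 24): β = 167.1 − 27.7 = 139.4°, B = 167.4°; Δs = 24·(0.8327 − sin(2π·0.8327)/(2π)) = 23.3008; s = 0.0000 + 23.3008 = 23.3008
segment 2 (27.7° to 195.1°, cycloidal, h = 24) is passed completely: s = 0.0000 + (24) = 24.0000
segment 3 (195.1° to 325.2°, dwell): s unchanged at 24.0000
θ = 333° falls in segment 4 (325.2° to 360°, cycloidal, h = -24): β = 333 − 325.2 = 7.8°, B = 34.8°; Δs = -24·(0.2241 − sin(2π·0.2241)/(2π)) = -1.6099; s = 24.0000 − 1.6099 = 22.3901
θ = 337.9° falls in segment 4 (325.2° to 360°, cycloidal, h = -24): β = 337.9 − 325.2 = 12.7°, B = 34.8°; Δs = -24·(0.3649 − sin(2π·0.3649)/(2π)) = -5.8925; s = 24.0000 − 5.8925 = 18.1075
θ = 349.6° falls in segment 4 (325.2° to 360°, cycloidal, h = -24): β = 349.6 − 325.2 = 24.4°, B = 34.8°; Δs = -24·(0.7011 − sin(2π·0.7011)/(2π)) = -20.4688; s = 24.0000 − 20.4688 = 3.5312
θ=167.1°: R = R0 + s = 34 + 23.3008 = 57.3008
θ=333°: R = R0 + s = 34 + 22.3901 = 56.3901
θ=337.9°: R = R0 + s = 34 + 18.1075 = 52.1075
θ=349.6°: R = R0 + s = 34 + 3.5312 = 37.5312

θ=167.1°: 57.3008
θ=333°: 56.3901
θ=337.9°: 52.1075
θ=349.6°: 37.5312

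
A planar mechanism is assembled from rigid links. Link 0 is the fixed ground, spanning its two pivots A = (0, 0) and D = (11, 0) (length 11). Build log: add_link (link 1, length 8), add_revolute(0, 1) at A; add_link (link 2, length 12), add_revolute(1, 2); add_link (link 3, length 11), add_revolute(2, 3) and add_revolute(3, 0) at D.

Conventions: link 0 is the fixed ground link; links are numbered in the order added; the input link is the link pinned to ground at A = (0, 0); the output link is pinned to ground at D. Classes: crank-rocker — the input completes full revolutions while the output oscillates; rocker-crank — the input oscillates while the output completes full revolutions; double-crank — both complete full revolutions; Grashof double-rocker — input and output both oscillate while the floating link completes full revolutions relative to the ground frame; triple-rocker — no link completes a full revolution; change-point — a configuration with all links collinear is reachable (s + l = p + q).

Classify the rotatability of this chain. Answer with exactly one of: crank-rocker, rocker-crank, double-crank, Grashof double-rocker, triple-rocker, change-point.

lengths: ground=11, input=8, coupler=12, output=11
sorted: s=8 (shortest), l=12 (longest), p+q=22
s + l = 20 vs p + q = 22
s + l < p + q (Grashof) with shortest = input link → crank-rocker

crank-rocker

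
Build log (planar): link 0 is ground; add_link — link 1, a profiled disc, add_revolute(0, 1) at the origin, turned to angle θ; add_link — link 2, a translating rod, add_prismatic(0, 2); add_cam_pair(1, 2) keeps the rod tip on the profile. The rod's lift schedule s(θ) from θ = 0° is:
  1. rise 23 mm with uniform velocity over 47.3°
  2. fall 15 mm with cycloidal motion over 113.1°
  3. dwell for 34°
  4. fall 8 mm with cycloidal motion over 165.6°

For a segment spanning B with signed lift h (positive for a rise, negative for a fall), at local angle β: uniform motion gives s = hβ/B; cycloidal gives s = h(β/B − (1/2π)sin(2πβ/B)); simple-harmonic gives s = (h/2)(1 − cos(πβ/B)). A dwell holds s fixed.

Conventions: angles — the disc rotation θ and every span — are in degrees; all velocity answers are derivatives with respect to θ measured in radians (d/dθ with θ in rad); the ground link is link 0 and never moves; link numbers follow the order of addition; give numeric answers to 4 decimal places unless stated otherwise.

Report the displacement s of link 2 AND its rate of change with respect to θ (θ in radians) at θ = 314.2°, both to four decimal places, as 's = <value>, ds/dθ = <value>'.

seg 1 [0°–47.3°] uniform, h=23: full span → s += 23 → s = 23.0000
seg 2 [47.3°–160.4°] cycloidal, h=-15: full span → s += -15 → s = 8.0000
seg 3 [160.4°–194.4°] dwell: s stays 8.0000
seg 4 [194.4°–360°] cycloidal, h=-8: θ=314.2° here. β=119.8, B=165.6. -8·(0.7234 − sin(2π·0.7234)/(2π)) = -7.0430 → s = 0.9570
velocity in seg [194.4°–360°] (cycloidal), θ in radians: β = 119.8° = 2.0909 rad, B = 165.6° = 2.8903 rad; ds/dθ = (h/B)(1 − cos(2πβ/B)) = ((-8)/2.8903)(1 − cos(2π·0.7234)) = -3.227856 mm/rad

s = 0.9570, ds/dθ = -3.2279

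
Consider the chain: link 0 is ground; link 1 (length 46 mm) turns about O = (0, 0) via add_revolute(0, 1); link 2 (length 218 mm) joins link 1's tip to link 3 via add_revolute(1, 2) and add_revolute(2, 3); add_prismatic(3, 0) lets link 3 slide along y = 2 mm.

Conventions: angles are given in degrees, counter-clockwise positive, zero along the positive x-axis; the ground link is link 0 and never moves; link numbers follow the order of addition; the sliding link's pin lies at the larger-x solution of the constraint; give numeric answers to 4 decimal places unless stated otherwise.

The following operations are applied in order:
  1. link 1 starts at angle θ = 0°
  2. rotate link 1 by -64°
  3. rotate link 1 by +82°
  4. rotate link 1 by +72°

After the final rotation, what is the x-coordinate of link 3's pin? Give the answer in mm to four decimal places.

geometry: r = 46 mm, L = 218 mm, e = 2 mm; θ starts at 0°
rotate link 1 by -64°: θ ← 0° -64° = -64°
rotate link 1 by +82°: θ ← -64° +82° = 18°
rotate link 1 by +72°: θ ← 18° +72° = 90°
crank pin P = (r cos θ, r sin θ) = (0.000000, 46.000000)
h = r sin θ − e = 46.000000 − 2 = 44.000000
x = r cos θ + √(L² − h²) = 0.000000 + 213.513466 = 213.513466

213.5135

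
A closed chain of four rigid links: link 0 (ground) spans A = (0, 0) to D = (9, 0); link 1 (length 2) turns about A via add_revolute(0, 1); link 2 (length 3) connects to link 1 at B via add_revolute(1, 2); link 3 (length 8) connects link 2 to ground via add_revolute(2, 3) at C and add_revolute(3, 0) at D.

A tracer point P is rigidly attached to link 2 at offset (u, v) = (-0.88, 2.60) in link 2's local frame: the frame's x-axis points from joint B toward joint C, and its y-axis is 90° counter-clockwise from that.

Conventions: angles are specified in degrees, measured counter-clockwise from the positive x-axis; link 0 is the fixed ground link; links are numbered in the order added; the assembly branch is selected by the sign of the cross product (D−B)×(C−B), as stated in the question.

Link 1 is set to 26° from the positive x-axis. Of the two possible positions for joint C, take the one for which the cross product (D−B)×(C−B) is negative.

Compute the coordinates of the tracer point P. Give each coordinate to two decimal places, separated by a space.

A=(0,0), D=(9.00,0)
B = A + 2.00·(cos26°, sin26°) = (1.7976, 0.8767)
|BD| = 7.2556
circle(B,3.00) ∩ circle(D,8.00): a=-0.1624, h=2.9956
  candidates: C₊=(1.9984,3.8700) cross=21.735; C₋=(1.2744,-2.0773) cross=-21.735
  branch - wants cross < 0 → take C=(1.2744,-2.0773) (cross=-21.735)
ex = (C−B)/|BC| = (-0.1744,-0.9847); ey = (0.9847,-0.1744)
P = B + -0.88·ex + 2.60·ey = (4.5112,1.2898)

4.51 1.29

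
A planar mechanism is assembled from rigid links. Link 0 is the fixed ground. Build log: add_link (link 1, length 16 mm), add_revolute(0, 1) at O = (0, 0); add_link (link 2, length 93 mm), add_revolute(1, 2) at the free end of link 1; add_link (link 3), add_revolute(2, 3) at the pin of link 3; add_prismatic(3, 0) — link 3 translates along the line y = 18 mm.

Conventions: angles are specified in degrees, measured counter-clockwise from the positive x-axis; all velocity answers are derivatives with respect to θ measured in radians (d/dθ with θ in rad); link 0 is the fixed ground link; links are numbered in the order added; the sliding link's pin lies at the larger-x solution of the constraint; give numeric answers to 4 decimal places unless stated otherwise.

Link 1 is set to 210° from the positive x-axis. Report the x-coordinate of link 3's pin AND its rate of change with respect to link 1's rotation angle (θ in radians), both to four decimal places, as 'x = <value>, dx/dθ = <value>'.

geometry: r = 16 mm, L = 93 mm, e = 18 mm
crank pin P = (r cos θ, r sin θ) = (-13.856406, -8.000000)
h = r sin θ − e = -8.000000 − 18 = -26.000000
x = r cos θ + √(L² − h²) = -13.856406 + 89.291657 = 75.435250
dx/dθ = −r sin θ − h·r cos θ/√(L² − h²) (θ in radians; h = -26.000000) = 3.965283

x = 75.4353, dx/dθ = 3.9653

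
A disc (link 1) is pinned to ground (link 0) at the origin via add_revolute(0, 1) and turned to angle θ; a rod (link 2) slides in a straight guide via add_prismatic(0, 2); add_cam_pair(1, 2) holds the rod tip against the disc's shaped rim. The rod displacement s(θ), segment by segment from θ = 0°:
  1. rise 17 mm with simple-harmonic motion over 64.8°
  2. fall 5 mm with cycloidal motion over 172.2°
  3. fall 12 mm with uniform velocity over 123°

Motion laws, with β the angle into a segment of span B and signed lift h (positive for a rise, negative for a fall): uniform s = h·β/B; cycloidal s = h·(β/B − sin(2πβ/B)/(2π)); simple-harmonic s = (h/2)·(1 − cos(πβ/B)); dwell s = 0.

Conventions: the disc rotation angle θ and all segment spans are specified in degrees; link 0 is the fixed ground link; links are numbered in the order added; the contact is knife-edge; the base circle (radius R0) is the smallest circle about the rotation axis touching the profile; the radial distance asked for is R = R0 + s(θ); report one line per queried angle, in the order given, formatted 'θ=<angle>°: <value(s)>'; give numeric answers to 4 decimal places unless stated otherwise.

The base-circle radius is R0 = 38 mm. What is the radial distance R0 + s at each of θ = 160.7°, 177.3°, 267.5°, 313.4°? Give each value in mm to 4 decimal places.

segment 1 (0° to 64.8°, simple-harmonic, h = 17) is passed completely: s = 0.0000 + (17) = 17.0000
θ = 160.7° falls in segment 2 (64.8° to 237°, cycloidal, h = -5): β = 160.7 − 64.8 = 95.9°, B = 172.2°; Δs = -5·(0.5569 − sin(2π·0.5569)/(2π)) = -3.0631; s = 17.0000 − 3.0631 = 13.9369
θ = 177.3° falls in segment 2 (64.8° to 237°, cycloidal, h = -5): β = 177.3 − 64.8 = 112.5°, B = 172.2°; Δs = -5·(0.6533 − sin(2π·0.6533)/(2π)) = -3.9199; s = 17.0000 − 3.9199 = 13.0801
segment 2 (64.8° to 237°, cycloidal, h = -5) is passed completely: s = 17.0000 + (-5) = 12.0000
θ = 267.5° falls in segment 3 (237° to 360°, uniform, h = -12): β = 267.5 − 237 = 30.5°, B = 123°; Δs = -12·30.5/123 = -2.9756; s = 12.0000 − 2.9756 = 9.0244
θ = 313.4° falls in segment 3 (237° to 360°, uniform, h = -12): β = 313.4 − 237 = 76.4°, B = 123°; Δs = -12·76.4/123 = -7.4537; s = 12.0000 − 7.4537 = 4.5463
θ=160.7°: R = R0 + s = 38 + 13.9369 = 51.9369
θ=177.3°: R = R0 + s = 38 + 13.0801 = 51.0801
θ=267.5°: R = R0 + s = 38 + 9.0244 = 47.0244
θ=313.4°: R = R0 + s = 38 + 4.5463 = 42.5463

θ=160.7°: 51.9369
θ=177.3°: 51.0801
θ=267.5°: 47.0244
θ=313.4°: 42.5463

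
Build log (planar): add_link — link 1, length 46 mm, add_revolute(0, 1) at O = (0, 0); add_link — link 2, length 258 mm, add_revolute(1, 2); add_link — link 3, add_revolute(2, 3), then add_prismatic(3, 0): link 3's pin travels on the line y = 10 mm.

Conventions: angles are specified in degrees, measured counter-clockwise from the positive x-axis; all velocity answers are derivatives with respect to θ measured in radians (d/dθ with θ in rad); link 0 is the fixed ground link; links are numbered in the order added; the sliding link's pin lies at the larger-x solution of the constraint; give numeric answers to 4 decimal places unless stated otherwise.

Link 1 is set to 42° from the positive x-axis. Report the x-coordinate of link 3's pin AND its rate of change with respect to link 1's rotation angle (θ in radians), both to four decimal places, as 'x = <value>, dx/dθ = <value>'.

geometry: r = 46 mm, L = 258 mm, e = 10 mm
crank pin P = (r cos θ, r sin θ) = (34.184662, 30.780008)
h = r sin θ − e = 30.780008 − 10 = 20.780008
x = r cos θ + √(L² − h²) = 34.184662 + 257.161800 = 291.346462
dx/dθ = −r sin θ − h·r cos θ/√(L² − h²) (θ in radians; h = 20.780008) = -33.542306

x = 291.3465, dx/dθ = -33.5423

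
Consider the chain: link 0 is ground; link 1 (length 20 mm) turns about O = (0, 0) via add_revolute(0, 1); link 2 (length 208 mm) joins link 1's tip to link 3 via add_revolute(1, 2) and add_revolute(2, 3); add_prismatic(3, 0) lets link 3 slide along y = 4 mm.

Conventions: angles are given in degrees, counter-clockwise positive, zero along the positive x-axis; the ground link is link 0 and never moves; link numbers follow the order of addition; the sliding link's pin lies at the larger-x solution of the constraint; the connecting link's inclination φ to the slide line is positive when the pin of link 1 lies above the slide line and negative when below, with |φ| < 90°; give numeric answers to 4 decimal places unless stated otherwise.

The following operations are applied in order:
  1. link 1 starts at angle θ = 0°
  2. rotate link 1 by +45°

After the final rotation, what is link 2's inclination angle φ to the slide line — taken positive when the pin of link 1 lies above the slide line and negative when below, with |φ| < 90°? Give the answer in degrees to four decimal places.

geometry: r = 20 mm, L = 208 mm, e = 4 mm; θ starts at 0°
rotate link 1 by +45°: θ ← 0° +45° = 45°
h = r sin θ − e = 14.142136 − 4 = 10.142136
sin φ = h / L = 10.142136 / 208 = 0.04876027
φ = arcsin(0.04876027) = 2.794866°

2.7949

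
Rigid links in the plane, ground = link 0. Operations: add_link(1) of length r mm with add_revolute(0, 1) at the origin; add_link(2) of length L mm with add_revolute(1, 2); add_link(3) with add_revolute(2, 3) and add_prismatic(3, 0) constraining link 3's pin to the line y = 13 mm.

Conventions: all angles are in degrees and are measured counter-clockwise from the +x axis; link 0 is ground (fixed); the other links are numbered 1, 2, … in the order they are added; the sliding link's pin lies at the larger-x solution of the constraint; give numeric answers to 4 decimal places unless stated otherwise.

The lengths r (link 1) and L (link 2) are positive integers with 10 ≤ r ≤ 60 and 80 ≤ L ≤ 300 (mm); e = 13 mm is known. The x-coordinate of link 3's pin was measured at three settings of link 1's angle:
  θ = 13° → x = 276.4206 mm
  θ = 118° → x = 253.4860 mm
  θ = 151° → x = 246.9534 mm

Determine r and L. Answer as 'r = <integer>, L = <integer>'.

constraint per measurement: (x − r cos θ)² + (r sin θ − e)² = L²
subtracting the θ₁ and θ₂ equations cancels the r² and L² terms:
r = (x₁² − x₂²) / (2[(x₁cos θ₁ + e sin θ₁) − (x₂cos θ₂ + e sin θ₂)]) = 16.0000 → r = 16
L² = (x₁ − r cos θ₁)² + (r sin θ₁ − e)² = 68121.0178 → L = 261.0000 → L = 261
check at θ₃=151°: x = 246.9534 (printed 246.9534) ✓

r = 16, L = 261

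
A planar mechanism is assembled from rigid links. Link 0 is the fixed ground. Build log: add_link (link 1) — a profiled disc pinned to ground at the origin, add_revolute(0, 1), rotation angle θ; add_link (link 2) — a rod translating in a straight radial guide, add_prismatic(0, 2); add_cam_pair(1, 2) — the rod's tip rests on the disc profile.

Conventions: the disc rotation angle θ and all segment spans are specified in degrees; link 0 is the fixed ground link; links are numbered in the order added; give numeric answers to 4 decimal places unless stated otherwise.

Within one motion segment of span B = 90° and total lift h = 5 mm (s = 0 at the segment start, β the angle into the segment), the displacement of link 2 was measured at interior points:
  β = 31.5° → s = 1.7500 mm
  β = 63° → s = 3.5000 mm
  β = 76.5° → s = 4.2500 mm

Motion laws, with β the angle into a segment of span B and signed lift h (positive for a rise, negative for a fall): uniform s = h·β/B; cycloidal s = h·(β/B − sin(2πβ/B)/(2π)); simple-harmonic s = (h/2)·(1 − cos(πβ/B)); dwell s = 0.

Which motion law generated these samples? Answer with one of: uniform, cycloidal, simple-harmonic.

candidates at β/B = r: uniform s = h·r (linear in β); cycloidal s = h·(r − sin(2πr)/(2π)); simple-harmonic s = (h/2)(1 − cos(πr))
β=31.5°: printed 1.7500 | uniform 1.7500, cycloidal 1.1062, simple-harmonic 1.3650
β=63°: printed 3.5000 | uniform 3.5000, cycloidal 4.2568, simple-harmonic 3.9695
β=76.5°: printed 4.2500 | uniform 4.2500, cycloidal 4.8938, simple-harmonic 4.7275
only one law matches every sample → uniform

uniform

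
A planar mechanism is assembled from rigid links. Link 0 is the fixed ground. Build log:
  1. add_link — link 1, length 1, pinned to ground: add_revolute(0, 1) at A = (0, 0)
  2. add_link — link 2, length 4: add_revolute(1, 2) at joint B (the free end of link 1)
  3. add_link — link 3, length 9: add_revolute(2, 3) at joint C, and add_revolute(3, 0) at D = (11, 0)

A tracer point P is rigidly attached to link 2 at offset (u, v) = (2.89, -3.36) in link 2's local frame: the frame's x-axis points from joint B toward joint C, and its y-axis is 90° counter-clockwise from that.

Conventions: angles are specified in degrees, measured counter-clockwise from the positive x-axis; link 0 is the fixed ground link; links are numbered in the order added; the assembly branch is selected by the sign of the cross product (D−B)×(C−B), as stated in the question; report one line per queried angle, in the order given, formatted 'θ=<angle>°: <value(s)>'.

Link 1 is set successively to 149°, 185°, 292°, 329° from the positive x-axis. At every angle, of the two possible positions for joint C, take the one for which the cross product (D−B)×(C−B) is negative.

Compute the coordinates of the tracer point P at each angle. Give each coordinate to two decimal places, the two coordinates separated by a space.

A=(0,0), D=(11.00,0)
θ=149°: B = A + 1.00·(cos149°, sin149°) = (-0.8572, 0.5150)
θ=149°: |BD| = 11.8683
θ=149°: circle(B,4.00) ∩ circle(D,9.00): a=3.1958, h=2.4056
θ=149°:   candidates: C₊=(2.4400,2.7797) cross=28.550; C₋=(2.2312,-2.0270) cross=-28.550
θ=149°:   branch - wants cross < 0 → take C=(2.2312,-2.0270) (cross=-28.550)
θ=149°: ex = (C−B)/|BC| = (0.7721,-0.6355); ey = (0.6355,0.7721)
θ=149°: P = B + 2.89·ex + -3.36·ey = (-0.7611,-3.9158)
θ=185°: B = A + 1.00·(cos185°, sin185°) = (-0.9962, -0.0872)
θ=185°: |BD| = 11.9965
θ=185°: circle(B,4.00) ∩ circle(D,9.00): a=3.2891, h=2.2763
θ=185°:   candidates: C₊=(2.2763,2.2130) cross=27.308; C₋=(2.3094,-2.3395) cross=-27.308
θ=185°:   branch - wants cross < 0 → take C=(2.3094,-2.3395) (cross=-27.308)
θ=185°: ex = (C−B)/|BC| = (0.8264,-0.5631); ey = (0.5631,0.8264)
θ=185°: P = B + 2.89·ex + -3.36·ey = (-0.4999,-4.4912)
θ=292°: B = A + 1.00·(cos292°, sin292°) = (0.3746, -0.9272)
θ=292°: |BD| = 10.6658
θ=292°: circle(B,4.00) ∩ circle(D,9.00): a=2.2858, h=3.2826
θ=292°:   candidates: C₊=(2.3664,2.5417) cross=35.011; C₋=(2.9371,-3.9986) cross=-35.011
θ=292°:   branch - wants cross < 0 → take C=(2.9371,-3.9986) (cross=-35.011)
θ=292°: ex = (C−B)/|BC| = (0.6406,-0.7679); ey = (0.7679,0.6406)
θ=292°: P = B + 2.89·ex + -3.36·ey = (-0.3540,-5.2988)
θ=329°: B = A + 1.00·(cos329°, sin329°) = (0.8572, -0.5150)
θ=329°: |BD| = 10.1559
θ=329°: circle(B,4.00) ∩ circle(D,9.00): a=1.8778, h=3.5318
θ=329°:   candidates: C₊=(2.5535,3.1075) cross=35.869; C₋=(2.9117,-3.9471) cross=-35.869
θ=329°:   branch - wants cross < 0 → take C=(2.9117,-3.9471) (cross=-35.869)
θ=329°: ex = (C−B)/|BC| = (0.5136,-0.8580); ey = (0.8580,0.5136)
θ=329°: P = B + 2.89·ex + -3.36·ey = (-0.5413,-4.7205)

θ=149°: -0.76 -3.92
θ=185°: -0.50 -4.49
θ=292°: -0.35 -5.30
θ=329°: -0.54 -4.72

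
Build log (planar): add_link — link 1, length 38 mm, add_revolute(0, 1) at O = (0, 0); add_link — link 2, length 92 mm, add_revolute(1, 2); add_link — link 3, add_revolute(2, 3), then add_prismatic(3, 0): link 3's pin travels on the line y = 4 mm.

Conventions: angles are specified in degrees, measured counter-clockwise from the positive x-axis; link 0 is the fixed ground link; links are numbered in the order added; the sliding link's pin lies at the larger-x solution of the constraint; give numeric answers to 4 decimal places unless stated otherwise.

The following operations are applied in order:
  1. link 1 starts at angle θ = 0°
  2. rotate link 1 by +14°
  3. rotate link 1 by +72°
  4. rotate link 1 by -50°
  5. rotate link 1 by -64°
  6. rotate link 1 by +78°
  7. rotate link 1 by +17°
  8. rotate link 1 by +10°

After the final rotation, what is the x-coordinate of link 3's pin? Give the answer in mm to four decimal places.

geometry: r = 38 mm, L = 92 mm, e = 4 mm; θ starts at 0°
rotate link 1 by +14°: θ ← 0° +14° = 14°
rotate link 1 by +72°: θ ← 14° +72° = 86°
rotate link 1 by -50°: θ ← 86° -50° = 36°
rotate link 1 by -64°: θ ← 36° -64° = -28°
rotate link 1 by +78°: θ ← -28° +78° = 50°
rotate link 1 by +17°: θ ← 50° +17° = 67°
rotate link 1 by +10°: θ ← 67° +10° = 77°
crank pin P = (r cos θ, r sin θ) = (8.548140, 37.026062)
h = r sin θ − e = 37.026062 − 4 = 33.026062
x = r cos θ + √(L² − h²) = 8.548140 + 85.867801 = 94.415941

94.4159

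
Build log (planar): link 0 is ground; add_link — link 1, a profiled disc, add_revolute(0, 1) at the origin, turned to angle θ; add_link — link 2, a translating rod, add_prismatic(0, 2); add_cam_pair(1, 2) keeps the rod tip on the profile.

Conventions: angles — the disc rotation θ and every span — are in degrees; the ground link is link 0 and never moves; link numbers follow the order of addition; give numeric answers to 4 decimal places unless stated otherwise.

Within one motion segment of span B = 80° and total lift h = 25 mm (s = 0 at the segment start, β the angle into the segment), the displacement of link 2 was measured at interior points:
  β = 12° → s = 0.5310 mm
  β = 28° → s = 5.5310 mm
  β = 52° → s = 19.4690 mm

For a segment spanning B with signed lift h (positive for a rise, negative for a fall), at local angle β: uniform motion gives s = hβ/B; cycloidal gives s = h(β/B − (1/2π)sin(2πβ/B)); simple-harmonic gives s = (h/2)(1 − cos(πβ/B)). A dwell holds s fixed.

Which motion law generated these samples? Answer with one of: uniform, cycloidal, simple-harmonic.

candidates at β/B = r: uniform s = h·r (linear in β); cycloidal s = h·(r − sin(2πr)/(2π)); simple-harmonic s = (h/2)(1 − cos(πr))
β=12°: printed 0.5310 | uniform 3.7500, cycloidal 0.5310, simple-harmonic 1.3624
β=28°: printed 5.5310 | uniform 8.7500, cycloidal 5.5310, simple-harmonic 6.8251
β=52°: printed 19.4690 | uniform 16.2500, cycloidal 19.4690, simple-harmonic 18.1749
only one law matches every sample → cycloidal

cycloidal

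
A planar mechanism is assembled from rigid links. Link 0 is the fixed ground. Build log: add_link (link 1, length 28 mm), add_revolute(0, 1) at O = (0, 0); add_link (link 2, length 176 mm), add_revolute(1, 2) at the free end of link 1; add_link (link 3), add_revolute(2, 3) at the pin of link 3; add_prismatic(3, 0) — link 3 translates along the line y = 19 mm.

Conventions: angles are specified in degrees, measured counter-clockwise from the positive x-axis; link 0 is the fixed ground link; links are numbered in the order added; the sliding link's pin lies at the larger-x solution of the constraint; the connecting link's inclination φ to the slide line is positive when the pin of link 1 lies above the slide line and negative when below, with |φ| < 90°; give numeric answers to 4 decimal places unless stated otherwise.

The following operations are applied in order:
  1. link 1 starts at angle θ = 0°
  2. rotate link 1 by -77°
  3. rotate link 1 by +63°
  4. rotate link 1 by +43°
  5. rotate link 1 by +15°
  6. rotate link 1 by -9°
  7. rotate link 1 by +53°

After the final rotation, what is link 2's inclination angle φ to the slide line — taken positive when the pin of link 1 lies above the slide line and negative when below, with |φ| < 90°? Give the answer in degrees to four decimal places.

geometry: r = 28 mm, L = 176 mm, e = 19 mm; θ starts at 0°
rotate link 1 by -77°: θ ← 0° -77° = -77°
rotate link 1 by +63°: θ ← -77° +63° = -14°
rotate link 1 by +43°: θ ← -14° +43° = 29°
rotate link 1 by +15°: θ ← 29° +15° = 44°
rotate link 1 by -9°: θ ← 44° -9° = 35°
rotate link 1 by +53°: θ ← 35° +53° = 88°
h = r sin θ − e = 27.982943 − 19 = 8.982943
sin φ = h / L = 8.982943 / 176 = 0.05103945
φ = arcsin(0.05103945) = 2.925616°

2.9256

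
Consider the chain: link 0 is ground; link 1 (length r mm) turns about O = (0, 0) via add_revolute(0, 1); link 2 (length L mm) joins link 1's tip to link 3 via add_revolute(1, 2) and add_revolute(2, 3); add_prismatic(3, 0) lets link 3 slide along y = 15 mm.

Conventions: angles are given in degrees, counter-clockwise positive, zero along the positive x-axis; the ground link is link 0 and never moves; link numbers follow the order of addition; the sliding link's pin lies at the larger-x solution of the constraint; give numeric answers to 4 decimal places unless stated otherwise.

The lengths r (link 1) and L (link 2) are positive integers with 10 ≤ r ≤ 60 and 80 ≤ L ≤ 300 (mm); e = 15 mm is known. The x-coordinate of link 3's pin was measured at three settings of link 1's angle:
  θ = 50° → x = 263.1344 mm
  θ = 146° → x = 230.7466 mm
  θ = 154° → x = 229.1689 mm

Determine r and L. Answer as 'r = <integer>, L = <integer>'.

constraint per measurement: (x − r cos θ)² + (r sin θ − e)² = L²
subtracting the θ₁ and θ₂ equations cancels the r² and L² terms:
r = (x₁² − x₂²) / (2[(x₁cos θ₁ + e sin θ₁) − (x₂cos θ₂ + e sin θ₂)]) = 21.9999 → r = 22
L² = (x₁ − r cos θ₁)² + (r sin θ₁ − e)² = 62000.9837 → L = 249.0000 → L = 249
check at θ₃=154°: x = 229.1689 (printed 229.1689) ✓

r = 22, L = 249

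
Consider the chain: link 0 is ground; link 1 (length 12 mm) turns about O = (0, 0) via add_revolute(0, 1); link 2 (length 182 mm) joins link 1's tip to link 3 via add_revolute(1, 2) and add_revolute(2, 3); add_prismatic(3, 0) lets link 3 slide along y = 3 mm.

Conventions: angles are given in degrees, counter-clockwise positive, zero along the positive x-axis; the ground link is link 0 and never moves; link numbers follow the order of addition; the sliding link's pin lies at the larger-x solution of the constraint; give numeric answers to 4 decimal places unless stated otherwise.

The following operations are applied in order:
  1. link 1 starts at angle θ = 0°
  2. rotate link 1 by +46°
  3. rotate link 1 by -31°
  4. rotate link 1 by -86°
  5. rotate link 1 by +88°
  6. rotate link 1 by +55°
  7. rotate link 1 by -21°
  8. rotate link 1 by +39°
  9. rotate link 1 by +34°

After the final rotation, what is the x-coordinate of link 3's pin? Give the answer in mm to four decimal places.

geometry: r = 12 mm, L = 182 mm, e = 3 mm; θ starts at 0°
rotate link 1 by +46°: θ ← 0° +46° = 46°
rotate link 1 by -31°: θ ← 46° -31° = 15°
rotate link 1 by -86°: θ ← 15° -86° = -71°
rotate link 1 by +88°: θ ← -71° +88° = 17°
rotate link 1 by +55°: θ ← 17° +55° = 72°
rotate link 1 by -21°: θ ← 72° -21° = 51°
rotate link 1 by +39°: θ ← 51° +39° = 90°
rotate link 1 by +34°: θ ← 90° +34° = 124°
crank pin P = (r cos θ, r sin θ) = (-6.710315, 9.948451)
h = r sin θ − e = 9.948451 − 3 = 6.948451
x = r cos θ + √(L² − h²) = -6.710315 + 181.867312 = 175.156997

175.1570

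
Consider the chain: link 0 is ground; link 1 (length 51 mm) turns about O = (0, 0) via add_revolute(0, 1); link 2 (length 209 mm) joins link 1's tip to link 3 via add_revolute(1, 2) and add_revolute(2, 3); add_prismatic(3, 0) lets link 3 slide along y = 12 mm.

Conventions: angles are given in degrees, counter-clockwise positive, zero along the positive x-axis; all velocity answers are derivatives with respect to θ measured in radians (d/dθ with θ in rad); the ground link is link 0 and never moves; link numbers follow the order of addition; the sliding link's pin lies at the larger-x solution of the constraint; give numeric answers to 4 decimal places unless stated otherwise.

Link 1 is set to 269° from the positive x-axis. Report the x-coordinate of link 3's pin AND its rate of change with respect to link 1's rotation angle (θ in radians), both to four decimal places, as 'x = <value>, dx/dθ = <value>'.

geometry: r = 51 mm, L = 209 mm, e = 12 mm
crank pin P = (r cos θ, r sin θ) = (-0.890073, -50.992232)
h = r sin θ − e = -50.992232 − 12 = -62.992232
x = r cos θ + √(L² − h²) = -0.890073 + 199.281155 = 198.391082
dx/dθ = −r sin θ − h·r cos θ/√(L² − h²) (θ in radians; h = -62.992232) = 50.710883

x = 198.3911, dx/dθ = 50.7109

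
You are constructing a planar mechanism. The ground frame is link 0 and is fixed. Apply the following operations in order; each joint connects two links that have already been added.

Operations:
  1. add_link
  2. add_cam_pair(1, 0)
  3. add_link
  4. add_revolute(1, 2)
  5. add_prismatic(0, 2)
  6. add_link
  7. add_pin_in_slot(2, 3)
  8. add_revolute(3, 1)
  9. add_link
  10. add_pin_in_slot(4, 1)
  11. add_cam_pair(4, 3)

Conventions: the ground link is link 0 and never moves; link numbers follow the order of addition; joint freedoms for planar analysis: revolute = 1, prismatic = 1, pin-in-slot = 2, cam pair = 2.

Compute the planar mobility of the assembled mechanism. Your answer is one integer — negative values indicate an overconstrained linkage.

link 0 = ground. State L|J1|J2 = 1|0|0
+link1  2|0|0
C(1,0) f=2→J2  2|0|1
+link2  3|0|1
R(1,2) f=1→J1  3|1|1
P(0,2) f=1→J1  3|2|1
+link3  4|2|1
PS(2,3) f=2→J2  4|2|2
R(3,1) f=1→J1  4|3|2
+link4  5|3|2
PS(4,1) f=2→J2  5|3|3
C(4,3) f=2→J2  5|3|4
M = 3(5−1)−2·3−4 = 12−6−4 = 2

M = 2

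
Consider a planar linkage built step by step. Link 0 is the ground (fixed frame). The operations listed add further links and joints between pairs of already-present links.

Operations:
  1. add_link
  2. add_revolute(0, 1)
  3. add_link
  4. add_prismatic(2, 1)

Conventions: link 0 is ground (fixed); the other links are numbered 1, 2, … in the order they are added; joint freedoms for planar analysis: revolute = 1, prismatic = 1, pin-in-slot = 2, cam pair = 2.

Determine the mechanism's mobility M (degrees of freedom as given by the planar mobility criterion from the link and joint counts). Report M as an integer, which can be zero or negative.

link 0 = ground. State L|J1|J2 = 1|0|0
+link1  2|0|0
R(0,1) f=1→J1  2|1|0
+link2  3|1|0
P(2,1) f=1→J1  3|2|0
M = 3(3−1)−2·2−0 = 6−4−0 = 2

M = 2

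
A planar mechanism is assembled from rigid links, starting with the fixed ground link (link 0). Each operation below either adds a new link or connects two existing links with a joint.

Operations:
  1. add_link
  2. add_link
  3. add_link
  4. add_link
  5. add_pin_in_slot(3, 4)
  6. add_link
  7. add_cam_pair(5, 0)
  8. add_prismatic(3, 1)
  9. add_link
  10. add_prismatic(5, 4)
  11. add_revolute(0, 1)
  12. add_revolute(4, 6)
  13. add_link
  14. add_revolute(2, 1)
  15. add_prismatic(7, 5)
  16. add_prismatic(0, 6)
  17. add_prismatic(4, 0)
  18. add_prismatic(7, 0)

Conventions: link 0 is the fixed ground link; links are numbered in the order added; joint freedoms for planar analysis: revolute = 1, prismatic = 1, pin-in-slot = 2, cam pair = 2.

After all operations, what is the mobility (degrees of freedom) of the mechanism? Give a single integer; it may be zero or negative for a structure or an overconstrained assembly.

L=1 J1=0 J2=0
add link → L=2 J1=0 J2=0
add link → L=3 J1=0 J2=0
add link → L=4 J1=0 J2=0
add link → L=5 J1=0 J2=0
PS@3,4 dof=2 J2 → L=5 J1=0 J2=1
add link → L=6 J1=0 J2=1
C@5,0 dof=2 J2 → L=6 J1=0 J2=2
P@3,1 dof=1 J1 → L=6 J1=1 J2=2
add link → L=7 J1=1 J2=2
P@5,4 dof=1 J1 → L=7 J1=2 J2=2
R@0,1 dof=1 J1 → L=7 J1=3 J2=2
R@4,6 dof=1 J1 → L=7 J1=4 J2=2
add link → L=8 J1=4 J2=2
R@2,1 dof=1 J1 → L=8 J1=5 J2=2
P@7,5 dof=1 J1 → L=8 J1=6 J2=2
P@0,6 dof=1 J1 → L=8 J1=7 J2=2
P@4,0 dof=1 J1 → L=8 J1=8 J2=2
P@7,0 dof=1 J1 → L=8 J1=9 J2=2
M=3(L−1)−2J1−J2=3·7−2·9−2=1

M = 1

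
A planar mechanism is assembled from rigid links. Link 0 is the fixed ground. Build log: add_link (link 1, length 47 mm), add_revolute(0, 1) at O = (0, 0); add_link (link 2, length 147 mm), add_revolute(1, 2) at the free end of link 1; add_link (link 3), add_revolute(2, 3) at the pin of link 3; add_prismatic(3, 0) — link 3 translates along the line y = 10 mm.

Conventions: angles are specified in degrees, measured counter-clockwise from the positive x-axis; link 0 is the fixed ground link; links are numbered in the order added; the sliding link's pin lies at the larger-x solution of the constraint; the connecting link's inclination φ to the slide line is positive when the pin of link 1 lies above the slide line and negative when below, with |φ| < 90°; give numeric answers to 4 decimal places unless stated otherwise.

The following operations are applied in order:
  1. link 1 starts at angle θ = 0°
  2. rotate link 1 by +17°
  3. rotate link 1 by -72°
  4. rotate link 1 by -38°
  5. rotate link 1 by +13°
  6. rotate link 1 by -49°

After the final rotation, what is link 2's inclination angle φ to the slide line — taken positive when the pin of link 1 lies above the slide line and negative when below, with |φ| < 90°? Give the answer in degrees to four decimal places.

geometry: r = 47 mm, L = 147 mm, e = 10 mm; θ starts at 0°
rotate link 1 by +17°: θ ← 0° +17° = 17°
rotate link 1 by -72°: θ ← 17° -72° = -55°
rotate link 1 by -38°: θ ← -55° -38° = -93°
rotate link 1 by +13°: θ ← -93° +13° = -80°
rotate link 1 by -49°: θ ← -80° -49° = -129°
h = r sin θ − e = -36.525860 − 10 = -46.525860
sin φ = h / L = -46.525860 / 147 = -0.31650245
φ = arcsin(-0.31650245) = -18.451539°

-18.4515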